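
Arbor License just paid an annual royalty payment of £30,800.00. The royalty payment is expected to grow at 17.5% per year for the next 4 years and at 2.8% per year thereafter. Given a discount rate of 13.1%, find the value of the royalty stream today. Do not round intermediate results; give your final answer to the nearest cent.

£493760.36

D_1 = 36190.00000
D_2 = 42523.25000
D_3 = 49964.81875
D_4 = 58708.66203
Terminal value at year 4: TV = D_4×(1+g_2)/(r−g_2) = 60352.50457/0.103 = 585946.64629
P_0 = D_1/(1+r)^1 + D_2/(1+r)^2 + D_3/(1+r)^3 + D_4/(1+r)^4 + TV/(1+r)^4
    = 31998.23165 + 33243.07886 + 34536.35514 + 35879.94455 + 358102.74757 = 493760.35778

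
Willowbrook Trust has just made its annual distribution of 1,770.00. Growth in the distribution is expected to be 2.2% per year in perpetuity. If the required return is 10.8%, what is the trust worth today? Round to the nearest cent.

21034.19

D₁ = D₀ × (1 + g) = 1,770.00 × 1.022 = 1,808.9400
Growing perpetuity: P = D₁ / (r − g) = 1,808.9400 / (0.108 − 0.022) = 21,034.19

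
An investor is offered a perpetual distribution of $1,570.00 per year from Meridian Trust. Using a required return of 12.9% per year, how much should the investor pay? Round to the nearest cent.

$12170.54

Level perpetuity: PV = C / r = $1,570.00 / 0.129 = $12,170.54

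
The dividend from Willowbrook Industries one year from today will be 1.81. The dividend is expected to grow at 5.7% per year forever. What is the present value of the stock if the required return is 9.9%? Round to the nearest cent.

43.10

Growing perpetuity: P = D₁ / (r − g) = 1.8100 / (0.099 − 0.057) = 43.10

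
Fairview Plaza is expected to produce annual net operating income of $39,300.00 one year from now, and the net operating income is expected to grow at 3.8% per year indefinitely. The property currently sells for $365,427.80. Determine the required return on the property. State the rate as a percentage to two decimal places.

14.55%

P = D₁/(r − g) ⇒ r = D₁/P + g = $39,300.0000/$365,427.80 + 0.038 = 0.107545 + 0.038 = 0.145545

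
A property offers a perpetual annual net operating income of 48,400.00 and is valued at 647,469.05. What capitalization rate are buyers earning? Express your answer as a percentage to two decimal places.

P = C/r ⇒ r = C/P = 48,400.00/647,469.05 = 0.074753

7.48%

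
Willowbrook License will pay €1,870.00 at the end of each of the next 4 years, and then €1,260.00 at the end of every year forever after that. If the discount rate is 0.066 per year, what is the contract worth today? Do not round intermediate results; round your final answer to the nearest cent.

€21175.90

PV of 4-year annuity: €1,870.00 × [1 − (1+0.066)^−4] / 0.066 = 6391.70511
Perpetuity value at year 4: €1,260.00 / 0.066 = 19090.90909
PV of perpetuity: 19090.90909 / (1+0.066)^4 = 14784.19870
Total PV = 6391.70511 + 14784.19870 = 21175.90380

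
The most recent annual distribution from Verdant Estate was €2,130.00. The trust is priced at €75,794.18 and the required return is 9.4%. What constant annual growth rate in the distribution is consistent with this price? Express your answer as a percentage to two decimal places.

6.41%

P = D₀(1+g)/(r−g) ⇒ P(r−g) = D₀(1+g) ⇒ g(P+D₀) = P·r − D₀
g = (P·r − D₀)/(P + D₀) = (€75,794.18×0.094 − €2,130.00) / (€75,794.18 + €2,130.00) = 0.064096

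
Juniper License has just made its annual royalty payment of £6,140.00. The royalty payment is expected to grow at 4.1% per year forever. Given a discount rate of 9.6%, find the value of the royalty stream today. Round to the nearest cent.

D₁ = D₀ × (1 + g) = £6,140.00 × 1.041 = £6,391.7400
Growing perpetuity: P = D₁ / (r − g) = £6,391.7400 / (0.096 − 0.041) = £116,213.45

£116213.45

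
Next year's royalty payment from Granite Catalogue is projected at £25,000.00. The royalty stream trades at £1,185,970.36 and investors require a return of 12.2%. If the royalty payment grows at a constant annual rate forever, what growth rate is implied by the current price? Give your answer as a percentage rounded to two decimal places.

10.09%

P = D₁/(r−g) ⇒ g = r − D₁/P = 0.122 − £25,000.00/£1,185,970.36 = 0.100920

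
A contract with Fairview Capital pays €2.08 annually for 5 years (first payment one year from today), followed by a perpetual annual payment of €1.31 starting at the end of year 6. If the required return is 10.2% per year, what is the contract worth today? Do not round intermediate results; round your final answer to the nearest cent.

PV of 5-year annuity: €2.08 × [1 − (1+0.102)^−5] / 0.102 = 7.84472
Perpetuity value at year 5: €1.31 / 0.102 = 12.84314
PV of perpetuity: 12.84314 / (1+0.102)^5 = 7.90248
Total PV = 7.84472 + 7.90248 = 15.74719

€15.75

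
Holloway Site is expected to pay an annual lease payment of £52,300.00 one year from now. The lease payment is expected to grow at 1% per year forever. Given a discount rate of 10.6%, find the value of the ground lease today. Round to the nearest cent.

£544791.67

Growing perpetuity: P = D₁ / (r − g) = £52,300.0000 / (0.106 − 0.01) = £544,791.67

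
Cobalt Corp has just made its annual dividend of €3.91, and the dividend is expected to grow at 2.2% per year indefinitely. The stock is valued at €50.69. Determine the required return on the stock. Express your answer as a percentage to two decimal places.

D₁ = €3.91 × 1.022 = €3.9960
P = D₁/(r − g) ⇒ r = D₁/P + g = €3.9960/€50.69 + 0.022 = 0.078833 + 0.022 = 0.100833

10.08%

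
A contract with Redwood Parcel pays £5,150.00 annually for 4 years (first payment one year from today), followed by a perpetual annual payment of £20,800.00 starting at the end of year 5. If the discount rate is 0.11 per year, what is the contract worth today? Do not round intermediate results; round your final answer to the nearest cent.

PV of 4-year annuity: £5,150.00 × [1 − (1+0.11)^−4] / 0.11 = 15977.59530
Perpetuity value at year 4: £20,800.00 / 0.11 = 189090.90909
PV of perpetuity: 189090.90909 / (1+0.11)^4 = 124560.03875
Total PV = 15977.59530 + 124560.03875 = 140537.63405

£140537.63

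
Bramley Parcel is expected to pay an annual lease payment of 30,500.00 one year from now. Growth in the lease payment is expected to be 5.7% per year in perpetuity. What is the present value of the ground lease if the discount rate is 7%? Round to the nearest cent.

Growing perpetuity: P = D₁ / (r − g) = 30,500.0000 / (0.07 − 0.057) = 2,346,153.85

2346153.85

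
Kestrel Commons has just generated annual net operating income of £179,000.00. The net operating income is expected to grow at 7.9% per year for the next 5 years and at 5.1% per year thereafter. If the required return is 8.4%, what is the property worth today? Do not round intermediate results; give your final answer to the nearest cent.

D_1 = 193141.00000
D_2 = 208399.13900
D_3 = 224862.67098
D_4 = 242626.82199
D_5 = 261794.34093
Terminal value at year 5: TV = D_5×(1+g_2)/(r−g_2) = 275145.85231/0.033 = 8337753.10039
P_0 = D_1/(1+r)^1 + D_2/(1+r)^2 + D_3/(1+r)^3 + D_4/(1+r)^4 + D_5/(1+r)^5 + TV/(1+r)^5
    = 178174.35424 + 177352.51682 + 176534.47015 + 175720.19677 + 174909.67925 + 5570608.26954 = 6453299.48677

£6453299.49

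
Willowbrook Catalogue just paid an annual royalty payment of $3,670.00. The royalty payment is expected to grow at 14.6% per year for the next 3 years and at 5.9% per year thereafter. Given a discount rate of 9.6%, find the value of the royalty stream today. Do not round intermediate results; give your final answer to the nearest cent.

$132128.73

D_1 = 4205.82000
D_2 = 4819.86972
D_3 = 5523.57070
Terminal value at year 3: TV = D_3×(1+g_2)/(r−g_2) = 5849.46137/0.037 = 158093.55055
P_0 = D_1/(1+r)^1 + D_2/(1+r)^2 + D_3/(1+r)^3 + TV/(1+r)^3
    = 3837.42701 + 4012.49211 + 4195.54376 + 120083.26586 = 132128.72873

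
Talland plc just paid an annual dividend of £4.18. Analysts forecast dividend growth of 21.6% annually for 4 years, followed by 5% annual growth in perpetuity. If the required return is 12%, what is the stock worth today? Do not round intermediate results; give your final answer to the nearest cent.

£107.75

D_1 = 5.08288
D_2 = 6.18078
D_3 = 7.51583
D_4 = 9.13925
Terminal value at year 4: TV = D_4×(1+g_2)/(r−g_2) = 9.59621/0.07 = 137.08876
P_0 = D_1/(1+r)^1 + D_2/(1+r)^2 + D_3/(1+r)^3 + D_4/(1+r)^4 + TV/(1+r)^4
    = 4.53829 + 4.92728 + 5.34962 + 5.80816 + 87.12238 = 107.74573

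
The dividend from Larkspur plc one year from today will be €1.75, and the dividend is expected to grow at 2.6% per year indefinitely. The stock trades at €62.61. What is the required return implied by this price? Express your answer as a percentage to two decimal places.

P = D₁/(r − g) ⇒ r = D₁/P + g = €1.7500/€62.61 + 0.026 = 0.027951 + 0.026 = 0.053951

5.40%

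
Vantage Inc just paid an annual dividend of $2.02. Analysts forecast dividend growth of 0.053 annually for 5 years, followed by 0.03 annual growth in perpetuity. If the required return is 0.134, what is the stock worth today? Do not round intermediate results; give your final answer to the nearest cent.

$21.94

D_1 = 2.12706
D_2 = 2.23979
D_3 = 2.35850
D_4 = 2.48350
D_5 = 2.61513
Terminal value at year 5: TV = D_5×(1+g_2)/(r−g_2) = 2.69358/0.104 = 25.89984
P_0 = D_1/(1+r)^1 + D_2/(1+r)^2 + D_3/(1+r)^3 + D_4/(1+r)^4 + D_5/(1+r)^5 + TV/(1+r)^5
    = 1.87571 + 1.74173 + 1.61733 + 1.50180 + 1.39453 + 13.81121 = 21.94232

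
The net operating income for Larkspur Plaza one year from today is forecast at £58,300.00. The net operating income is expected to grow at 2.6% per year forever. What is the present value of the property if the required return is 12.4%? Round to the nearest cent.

Growing perpetuity: P = D₁ / (r − g) = £58,300.0000 / (0.124 − 0.026) = £594,897.96

£594897.96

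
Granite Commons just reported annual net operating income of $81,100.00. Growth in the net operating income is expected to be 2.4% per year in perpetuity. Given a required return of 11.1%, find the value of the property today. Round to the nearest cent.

$954556.32

D₁ = D₀ × (1 + g) = $81,100.00 × 1.024 = $83,046.4000
Growing perpetuity: P = D₁ / (r − g) = $83,046.4000 / (0.111 − 0.024) = $954,556.32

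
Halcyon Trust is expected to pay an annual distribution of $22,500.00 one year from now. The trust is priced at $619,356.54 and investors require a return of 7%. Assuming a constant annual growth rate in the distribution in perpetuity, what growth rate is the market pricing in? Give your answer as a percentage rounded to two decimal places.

P = D₁/(r−g) ⇒ g = r − D₁/P = 0.07 − $22,500.00/$619,356.54 = 0.033672

3.37%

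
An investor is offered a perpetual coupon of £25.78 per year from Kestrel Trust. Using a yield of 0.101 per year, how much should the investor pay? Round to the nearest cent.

£255.25

Level perpetuity: PV = C / r = £25.78 / 0.101 = £255.25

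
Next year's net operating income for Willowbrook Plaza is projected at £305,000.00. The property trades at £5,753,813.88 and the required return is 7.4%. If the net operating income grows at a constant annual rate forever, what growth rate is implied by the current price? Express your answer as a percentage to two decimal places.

P = D₁/(r−g) ⇒ g = r − D₁/P = 0.074 − £305,000.00/£5,753,813.88 = 0.020992

2.10%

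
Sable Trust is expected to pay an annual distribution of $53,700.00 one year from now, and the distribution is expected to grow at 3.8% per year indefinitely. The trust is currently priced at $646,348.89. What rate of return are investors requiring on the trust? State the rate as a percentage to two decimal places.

P = D₁/(r − g) ⇒ r = D₁/P + g = $53,700.0000/$646,348.89 + 0.038 = 0.083082 + 0.038 = 0.121082

12.11%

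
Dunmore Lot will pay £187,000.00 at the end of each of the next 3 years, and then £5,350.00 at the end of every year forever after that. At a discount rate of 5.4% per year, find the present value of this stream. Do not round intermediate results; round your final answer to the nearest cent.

£590067.59

PV of 3-year annuity: £187,000.00 × [1 − (1+0.054)^−3] / 0.054 = 505454.37714
Perpetuity value at year 3: £5,350.00 / 0.054 = 99074.07407
PV of perpetuity: 99074.07407 / (1+0.054)^3 = 84613.21355
Total PV = 505454.37714 + 84613.21355 = 590067.59069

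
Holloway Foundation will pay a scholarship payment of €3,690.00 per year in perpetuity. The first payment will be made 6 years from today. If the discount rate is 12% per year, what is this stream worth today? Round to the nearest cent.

€17448.38

Value at end of year 5: C / r = €3,690.00 / 0.12 = €30,750.0000
Discount to today: PV = €30,750.0000 / (1 + 0.12)^5 = €30,750.0000 / 1.762342 = €17,448.38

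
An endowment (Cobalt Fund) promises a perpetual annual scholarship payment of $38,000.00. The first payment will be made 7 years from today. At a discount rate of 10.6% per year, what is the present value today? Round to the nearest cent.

Value at end of year 6: C / r = $38,000.00 / 0.106 = $358,490.5660
Discount to today: PV = $358,490.5660 / (1 + 0.106)^6 = $358,490.5660 / 1.830336 = $195,860.55

$195860.55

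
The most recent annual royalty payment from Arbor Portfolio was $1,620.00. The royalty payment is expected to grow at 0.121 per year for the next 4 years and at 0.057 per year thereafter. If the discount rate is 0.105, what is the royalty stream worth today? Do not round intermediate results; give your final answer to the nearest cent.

$44503.22

D_1 = 1816.02000
D_2 = 2035.75842
D_3 = 2282.08519
D_4 = 2558.21750
Terminal value at year 4: TV = D_4×(1+g_2)/(r−g_2) = 2704.03589/0.048 = 56334.08112
P_0 = D_1/(1+r)^1 + D_2/(1+r)^2 + D_3/(1+r)^3 + D_4/(1+r)^4 + TV/(1+r)^4
    = 1643.45701 + 1667.25368 + 1691.39491 + 1715.88569 + 37785.23284 = 44503.22413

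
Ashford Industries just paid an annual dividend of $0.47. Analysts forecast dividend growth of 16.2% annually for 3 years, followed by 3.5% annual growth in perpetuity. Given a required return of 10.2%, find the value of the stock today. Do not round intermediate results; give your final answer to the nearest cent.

D_1 = 0.54614
D_2 = 0.63461
D_3 = 0.73742
Terminal value at year 3: TV = D_3×(1+g_2)/(r−g_2) = 0.76323/0.067 = 11.39152
P_0 = D_1/(1+r)^1 + D_2/(1+r)^2 + D_3/(1+r)^3 + TV/(1+r)^3
    = 0.49559 + 0.52257 + 0.55103 + 8.51211 = 10.08129

$10.08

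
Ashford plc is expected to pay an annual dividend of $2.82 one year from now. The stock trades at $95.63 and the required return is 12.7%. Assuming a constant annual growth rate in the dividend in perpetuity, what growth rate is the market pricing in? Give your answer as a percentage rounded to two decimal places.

9.75%

P = D₁/(r−g) ⇒ g = r − D₁/P = 0.127 − $2.82/$95.63 = 0.097511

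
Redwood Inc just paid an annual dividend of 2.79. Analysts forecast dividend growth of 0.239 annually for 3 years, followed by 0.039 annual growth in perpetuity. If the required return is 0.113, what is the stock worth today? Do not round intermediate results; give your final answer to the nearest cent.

64.45

D_1 = 3.45681
D_2 = 4.28299
D_3 = 5.30662
Terminal value at year 3: TV = D_3×(1+g_2)/(r−g_2) = 5.51358/0.074 = 74.50784
P_0 = D_1/(1+r)^1 + D_2/(1+r)^2 + D_3/(1+r)^3 + TV/(1+r)^3
    = 3.10585 + 3.45745 + 3.84886 + 54.04014 = 64.45231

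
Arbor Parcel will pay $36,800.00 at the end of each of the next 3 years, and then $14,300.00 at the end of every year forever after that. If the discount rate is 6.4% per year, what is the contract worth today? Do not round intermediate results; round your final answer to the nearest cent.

$283137.93

PV of 3-year annuity: $36,800.00 × [1 − (1+0.064)^−3] / 0.064 = 97643.36785
Perpetuity value at year 3: $14,300.00 / 0.064 = 223437.50000
PV of perpetuity: 223437.50000 / (1+0.064)^3 = 185494.56086
Total PV = 97643.36785 + 185494.56086 = 283137.92871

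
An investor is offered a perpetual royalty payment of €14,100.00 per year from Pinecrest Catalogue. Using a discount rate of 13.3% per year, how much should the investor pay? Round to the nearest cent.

€106015.04

Level perpetuity: PV = C / r = €14,100.00 / 0.133 = €106,015.04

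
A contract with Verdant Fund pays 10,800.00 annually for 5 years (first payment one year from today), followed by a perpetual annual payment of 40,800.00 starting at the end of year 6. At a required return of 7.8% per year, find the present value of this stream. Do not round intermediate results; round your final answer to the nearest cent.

PV of 5-year annuity: 10,800.00 × [1 − (1+0.078)^−5] / 0.078 = 43349.53091
Perpetuity value at year 5: 40,800.00 / 0.078 = 523076.92308
PV of perpetuity: 523076.92308 / (1+0.078)^5 = 359312.02854
Total PV = 43349.53091 + 359312.02854 = 402661.55945

402661.56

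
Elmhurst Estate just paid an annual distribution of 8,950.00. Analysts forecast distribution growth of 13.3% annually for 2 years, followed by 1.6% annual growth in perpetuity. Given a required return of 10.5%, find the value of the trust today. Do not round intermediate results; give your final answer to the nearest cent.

D_1 = 10140.35000
D_2 = 11489.01655
Terminal value at year 2: TV = D_2×(1+g_2)/(r−g_2) = 11672.84081/0.089 = 131155.51477
P_0 = D_1/(1+r)^1 + D_2/(1+r)^2 + TV/(1+r)^2
    = 9176.78733 + 9409.32131 + 107414.27471 = 126000.38334

126000.38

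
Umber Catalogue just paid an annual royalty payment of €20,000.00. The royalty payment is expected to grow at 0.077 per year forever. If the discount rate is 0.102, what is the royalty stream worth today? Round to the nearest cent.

D₁ = D₀ × (1 + g) = €20,000.00 × 1.077 = €21,540.0000
Growing perpetuity: P = D₁ / (r − g) = €21,540.0000 / (0.102 − 0.077) = €861,600.00

€861600.00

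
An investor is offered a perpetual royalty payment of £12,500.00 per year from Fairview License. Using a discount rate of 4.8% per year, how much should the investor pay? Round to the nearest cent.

Level perpetuity: PV = C / r = £12,500.00 / 0.048 = £260,416.67

£260416.67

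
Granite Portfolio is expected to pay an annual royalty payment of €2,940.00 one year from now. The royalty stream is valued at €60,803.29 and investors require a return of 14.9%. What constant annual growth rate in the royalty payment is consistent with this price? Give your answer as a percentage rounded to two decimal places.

P = D₁/(r−g) ⇒ g = r − D₁/P = 0.149 − €2,940.00/€60,803.29 = 0.100647

10.06%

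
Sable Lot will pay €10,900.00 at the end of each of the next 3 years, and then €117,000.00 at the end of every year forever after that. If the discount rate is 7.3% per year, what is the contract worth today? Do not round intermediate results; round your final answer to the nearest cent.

PV of 3-year annuity: €10,900.00 × [1 − (1+0.073)^−3] / 0.073 = 28448.97879
Perpetuity value at year 3: €117,000.00 / 0.073 = 1602739.72603
PV of perpetuity: 1602739.72603 / (1+0.073)^3 = 1297369.95374
Total PV = 28448.97879 + 1297369.95374 = 1325818.93253

€1325818.93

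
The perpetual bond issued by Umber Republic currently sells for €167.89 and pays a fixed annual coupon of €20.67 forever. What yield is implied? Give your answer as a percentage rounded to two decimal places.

P = C/r ⇒ r = C/P = €20.67/€167.89 = 0.123116

12.31%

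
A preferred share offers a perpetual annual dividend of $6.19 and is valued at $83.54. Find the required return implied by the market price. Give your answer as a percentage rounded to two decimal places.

7.41%

P = C/r ⇒ r = C/P = $6.19/$83.54 = 0.074096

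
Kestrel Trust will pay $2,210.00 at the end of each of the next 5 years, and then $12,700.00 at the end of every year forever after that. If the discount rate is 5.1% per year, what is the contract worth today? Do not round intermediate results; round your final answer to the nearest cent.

PV of 5-year annuity: $2,210.00 × [1 − (1+0.051)^−5] / 0.051 = 9541.75187
Perpetuity value at year 5: $12,700.00 / 0.051 = 249019.60784
PV of perpetuity: 249019.60784 / (1+0.051)^5 = 194186.91610
Total PV = 9541.75187 + 194186.91610 = 203728.66797

$203728.67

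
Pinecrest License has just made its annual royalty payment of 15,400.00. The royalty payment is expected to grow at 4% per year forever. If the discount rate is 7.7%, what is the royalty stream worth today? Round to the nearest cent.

D₁ = D₀ × (1 + g) = 15,400.00 × 1.04 = 16,016.0000
Growing perpetuity: P = D₁ / (r − g) = 16,016.0000 / (0.077 − 0.04) = 432,864.86

432864.86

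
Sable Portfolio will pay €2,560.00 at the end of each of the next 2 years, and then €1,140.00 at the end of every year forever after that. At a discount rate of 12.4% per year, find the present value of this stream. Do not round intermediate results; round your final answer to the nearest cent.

PV of 2-year annuity: €2,560.00 × [1 − (1+0.124)^−2] / 0.124 = 4303.89686
Perpetuity value at year 2: €1,140.00 / 0.124 = 9193.54839
PV of perpetuity: 9193.54839 / (1+0.124)^2 = 7276.96932
Total PV = 4303.89686 + 7276.96932 = 11580.86618

€11580.87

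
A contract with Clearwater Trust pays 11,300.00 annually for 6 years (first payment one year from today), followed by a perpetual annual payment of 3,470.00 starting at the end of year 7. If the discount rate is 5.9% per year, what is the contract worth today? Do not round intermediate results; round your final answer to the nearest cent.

97437.48

PV of 6-year annuity: 11,300.00 × [1 − (1+0.059)^−6] / 0.059 = 55740.77560
Perpetuity value at year 6: 3,470.00 / 0.059 = 58813.55932
PV of perpetuity: 58813.55932 / (1+0.059)^6 = 41696.70168
Total PV = 55740.77560 + 41696.70168 = 97437.47728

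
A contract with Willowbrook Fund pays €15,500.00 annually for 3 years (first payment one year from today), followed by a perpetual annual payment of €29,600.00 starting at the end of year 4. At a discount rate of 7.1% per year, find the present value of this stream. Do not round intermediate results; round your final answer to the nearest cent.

€379966.05

PV of 3-year annuity: €15,500.00 × [1 − (1+0.071)^−3] / 0.071 = 40602.69480
Perpetuity value at year 3: €29,600.00 / 0.071 = 416901.40845
PV of perpetuity: 416901.40845 / (1+0.071)^3 = 339363.35902
Total PV = 40602.69480 + 339363.35902 = 379966.05382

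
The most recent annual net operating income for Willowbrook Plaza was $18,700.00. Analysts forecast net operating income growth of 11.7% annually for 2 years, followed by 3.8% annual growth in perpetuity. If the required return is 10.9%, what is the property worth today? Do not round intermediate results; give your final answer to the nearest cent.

D_1 = 20887.90000
D_2 = 23331.78430
Terminal value at year 2: TV = D_2×(1+g_2)/(r−g_2) = 24218.39210/0.071 = 341104.11413
P_0 = D_1/(1+r)^1 + D_2/(1+r)^2 + TV/(1+r)^2
    = 18834.89630 + 18970.76571 + 277347.25078 = 315152.91279

$315152.91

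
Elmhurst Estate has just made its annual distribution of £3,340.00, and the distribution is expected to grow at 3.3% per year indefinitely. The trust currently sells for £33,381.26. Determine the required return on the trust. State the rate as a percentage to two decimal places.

13.64%

D₁ = £3,340.00 × 1.033 = £3,450.2200
P = D₁/(r − g) ⇒ r = D₁/P + g = £3,450.2200/£33,381.26 + 0.033 = 0.103358 + 0.033 = 0.136358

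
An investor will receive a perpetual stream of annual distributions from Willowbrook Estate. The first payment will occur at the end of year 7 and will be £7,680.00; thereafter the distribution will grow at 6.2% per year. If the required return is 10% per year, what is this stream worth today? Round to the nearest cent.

Value at end of year 6: C₁ / (r − g) = £7,680.00 / (0.1 − 0.062) = £202,105.2632
Discount to today: PV = £202,105.2632 / (1 + 0.1)^6 = £202,105.2632 / 1.771561 = £114,083.15

£114083.15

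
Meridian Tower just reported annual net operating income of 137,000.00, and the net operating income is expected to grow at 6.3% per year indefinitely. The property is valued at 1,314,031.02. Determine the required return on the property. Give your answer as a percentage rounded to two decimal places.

17.38%

D₁ = 137,000.00 × 1.063 = 145,631.0000
P = D₁/(r − g) ⇒ r = D₁/P + g = 145,631.0000/1,314,031.02 + 0.063 = 0.110828 + 0.063 = 0.173828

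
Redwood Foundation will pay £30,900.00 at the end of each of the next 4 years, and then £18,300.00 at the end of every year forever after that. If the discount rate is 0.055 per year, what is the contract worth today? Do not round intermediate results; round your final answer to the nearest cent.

PV of 4-year annuity: £30,900.00 × [1 − (1+0.055)^−4] / 0.055 = 108309.13876
Perpetuity value at year 4: £18,300.00 / 0.055 = 332727.27273
PV of perpetuity: 332727.27273 / (1+0.055)^4 = 268583.02550
Total PV = 108309.13876 + 268583.02550 = 376892.16426

£376892.16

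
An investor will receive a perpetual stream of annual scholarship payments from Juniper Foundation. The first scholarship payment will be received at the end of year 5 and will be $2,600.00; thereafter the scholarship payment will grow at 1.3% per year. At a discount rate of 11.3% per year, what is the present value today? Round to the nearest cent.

Value at end of year 4: C₁ / (r − g) = $2,600.00 / (0.113 − 0.013) = $26,000.0000
Discount to today: PV = $26,000.0000 / (1 + 0.113)^4 = $26,000.0000 / 1.534549 = $16,943.09

$16943.09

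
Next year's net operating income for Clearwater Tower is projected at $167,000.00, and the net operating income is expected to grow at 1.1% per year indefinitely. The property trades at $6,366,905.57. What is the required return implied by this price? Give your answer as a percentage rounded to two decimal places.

P = D₁/(r − g) ⇒ r = D₁/P + g = $167,000.0000/$6,366,905.57 + 0.011 = 0.026229 + 0.011 = 0.037229

3.72%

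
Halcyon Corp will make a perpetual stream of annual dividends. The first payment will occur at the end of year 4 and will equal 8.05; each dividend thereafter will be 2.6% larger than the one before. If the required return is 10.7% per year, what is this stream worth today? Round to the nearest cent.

Value at end of year 3: C₁ / (r − g) = 8.05 / (0.107 − 0.026) = 99.3827
Discount to today: PV = 99.3827 / (1 + 0.107)^3 = 99.3827 / 1.356572 = 73.26

73.26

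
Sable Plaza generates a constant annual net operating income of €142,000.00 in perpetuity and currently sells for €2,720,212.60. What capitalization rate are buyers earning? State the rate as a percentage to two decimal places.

5.22%

P = C/r ⇒ r = C/P = €142,000.00/€2,720,212.60 = 0.052202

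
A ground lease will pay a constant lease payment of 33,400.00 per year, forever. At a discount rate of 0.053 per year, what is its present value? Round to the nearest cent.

Level perpetuity: PV = C / r = 33,400.00 / 0.053 = 630,188.68

630188.68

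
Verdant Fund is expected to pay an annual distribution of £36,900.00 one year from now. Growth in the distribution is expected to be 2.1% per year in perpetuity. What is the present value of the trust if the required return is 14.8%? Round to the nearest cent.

Growing perpetuity: P = D₁ / (r − g) = £36,900.0000 / (0.148 − 0.021) = £290,551.18

£290551.18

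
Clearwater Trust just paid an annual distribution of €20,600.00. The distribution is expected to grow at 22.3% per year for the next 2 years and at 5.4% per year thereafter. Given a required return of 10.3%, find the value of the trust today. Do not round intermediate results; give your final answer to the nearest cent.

D_1 = 25193.80000
D_2 = 30812.01740
Terminal value at year 2: TV = D_2×(1+g_2)/(r−g_2) = 32475.86634/0.049 = 662772.78244
P_0 = D_1/(1+r)^1 + D_2/(1+r)^2 + TV/(1+r)^2
    = 22841.16047 + 25326.14620 + 544770.57332 = 592937.87999

€592937.88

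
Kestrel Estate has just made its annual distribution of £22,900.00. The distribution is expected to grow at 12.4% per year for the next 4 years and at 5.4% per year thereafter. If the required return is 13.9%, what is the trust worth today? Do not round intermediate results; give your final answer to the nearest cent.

D_1 = 25739.60000
D_2 = 28931.31040
D_3 = 32518.79289
D_4 = 36551.12321
Terminal value at year 4: TV = D_4×(1+g_2)/(r−g_2) = 38524.88386/0.085 = 453233.92778
P_0 = D_1/(1+r)^1 + D_2/(1+r)^2 + D_3/(1+r)^3 + D_4/(1+r)^4 + TV/(1+r)^4
    = 22598.41967 + 22300.81098 + 22007.12163 + 21717.30001 + 269294.52017 = 357918.17246

£357918.17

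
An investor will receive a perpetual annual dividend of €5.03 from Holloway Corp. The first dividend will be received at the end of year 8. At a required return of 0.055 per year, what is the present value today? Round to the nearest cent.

Value at end of year 7: C / r = €5.03 / 0.055 = €91.4545
Discount to today: PV = €91.4545 / (1 + 0.055)^7 = €91.4545 / 1.454679 = €62.87

€62.87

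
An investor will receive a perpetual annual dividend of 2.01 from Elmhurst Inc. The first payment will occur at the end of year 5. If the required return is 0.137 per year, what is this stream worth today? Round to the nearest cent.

Value at end of year 4: C / r = 2.01 / 0.137 = 14.6715
Discount to today: PV = 14.6715 / (1 + 0.137)^4 = 14.6715 / 1.671252 = 8.78

8.78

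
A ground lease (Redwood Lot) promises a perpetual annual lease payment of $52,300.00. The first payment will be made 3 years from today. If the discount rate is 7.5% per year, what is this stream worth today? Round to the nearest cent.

Value at end of year 2: C / r = $52,300.00 / 0.075 = $697,333.3333
Discount to today: PV = $697,333.3333 / (1 + 0.075)^2 = $697,333.3333 / 1.155625 = $603,425.27

$603425.27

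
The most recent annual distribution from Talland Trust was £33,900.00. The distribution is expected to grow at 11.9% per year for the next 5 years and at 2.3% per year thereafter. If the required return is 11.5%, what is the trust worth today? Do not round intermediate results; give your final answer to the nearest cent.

£555096.41

D_1 = 37934.10000
D_2 = 42448.25790
D_3 = 47499.60059
D_4 = 53152.05306
D_5 = 59477.14737
Terminal value at year 5: TV = D_5×(1+g_2)/(r−g_2) = 60845.12176/0.092 = 661360.01918
P_0 = D_1/(1+r)^1 + D_2/(1+r)^2 + D_3/(1+r)^3 + D_4/(1+r)^4 + D_5/(1+r)^5 + TV/(1+r)^5
    = 34021.61435 + 34143.66498 + 34266.15347 + 34389.08137 + 34512.45028 + 383763.44165 = 555096.40610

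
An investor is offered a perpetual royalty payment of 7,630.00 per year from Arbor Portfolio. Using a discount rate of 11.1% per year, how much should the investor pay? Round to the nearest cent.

Level perpetuity: PV = C / r = 7,630.00 / 0.111 = 68,738.74

68738.74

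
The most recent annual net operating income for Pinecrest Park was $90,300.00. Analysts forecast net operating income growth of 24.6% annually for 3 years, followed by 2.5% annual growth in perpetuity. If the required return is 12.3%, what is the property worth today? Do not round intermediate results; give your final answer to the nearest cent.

D_1 = 112513.80000
D_2 = 140192.19480
D_3 = 174679.47472
Terminal value at year 3: TV = D_3×(1+g_2)/(r−g_2) = 179046.46159/0.098 = 1827004.71009
P_0 = D_1/(1+r)^1 + D_2/(1+r)^2 + D_3/(1+r)^3 + TV/(1+r)^3
    = 100190.38290 + 111164.04016 + 123339.62069 + 1290031.74703 = 1624725.79078

$1624725.79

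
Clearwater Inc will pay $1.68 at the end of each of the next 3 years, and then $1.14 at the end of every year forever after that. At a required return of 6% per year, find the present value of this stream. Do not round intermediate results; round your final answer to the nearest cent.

PV of 3-year annuity: $1.68 × [1 − (1+0.06)^−3] / 0.06 = 4.49066
Perpetuity value at year 3: $1.14 / 0.06 = 19.00000
PV of perpetuity: 19.00000 / (1+0.06)^3 = 15.95277
Total PV = 4.49066 + 15.95277 = 20.44343

$20.44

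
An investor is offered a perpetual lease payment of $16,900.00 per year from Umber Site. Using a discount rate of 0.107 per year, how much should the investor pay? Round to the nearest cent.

Level perpetuity: PV = C / r = $16,900.00 / 0.107 = $157,943.93

$157943.93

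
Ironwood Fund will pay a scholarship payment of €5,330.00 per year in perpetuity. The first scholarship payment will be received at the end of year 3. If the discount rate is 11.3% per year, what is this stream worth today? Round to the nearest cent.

€38076.62

Value at end of year 2: C / r = €5,330.00 / 0.113 = €47,168.1416
Discount to today: PV = €47,168.1416 / (1 + 0.113)^2 = €47,168.1416 / 1.238769 = €38,076.62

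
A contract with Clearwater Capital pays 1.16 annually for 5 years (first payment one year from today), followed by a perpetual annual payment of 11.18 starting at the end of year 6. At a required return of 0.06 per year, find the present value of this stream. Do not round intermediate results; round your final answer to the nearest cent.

144.13

PV of 5-year annuity: 1.16 × [1 − (1+0.06)^−5] / 0.06 = 4.88634
Perpetuity value at year 5: 11.18 / 0.06 = 186.33333
PV of perpetuity: 186.33333 / (1+0.06)^5 = 139.23911
Total PV = 4.88634 + 139.23911 = 144.12545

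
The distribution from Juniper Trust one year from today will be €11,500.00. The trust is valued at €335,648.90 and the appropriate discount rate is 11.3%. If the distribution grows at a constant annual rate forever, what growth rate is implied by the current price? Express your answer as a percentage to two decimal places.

7.87%

P = D₁/(r−g) ⇒ g = r − D₁/P = 0.113 − €11,500.00/€335,648.90 = 0.078738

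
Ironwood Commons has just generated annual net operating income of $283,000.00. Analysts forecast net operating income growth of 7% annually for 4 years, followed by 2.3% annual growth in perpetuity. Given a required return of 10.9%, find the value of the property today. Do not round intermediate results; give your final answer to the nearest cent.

$3953159.26

D_1 = 302810.00000
D_2 = 324006.70000
D_3 = 346687.16900
D_4 = 370955.27083
Terminal value at year 4: TV = D_4×(1+g_2)/(r−g_2) = 379487.24206/0.086 = 4412642.34952
P_0 = D_1/(1+r)^1 + D_2/(1+r)^2 + D_3/(1+r)^3 + D_4/(1+r)^4 + TV/(1+r)^4
    = 273047.79080 + 263445.56912 + 254181.02702 + 245242.28937 + 2917242.58167 = 3953159.25798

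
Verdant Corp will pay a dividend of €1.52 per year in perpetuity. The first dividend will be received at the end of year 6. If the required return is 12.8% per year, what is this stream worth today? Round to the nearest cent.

€6.50

Value at end of year 5: C / r = €1.52 / 0.128 = €11.8750
Discount to today: PV = €11.8750 / (1 + 0.128)^5 = €11.8750 / 1.826188 = €6.50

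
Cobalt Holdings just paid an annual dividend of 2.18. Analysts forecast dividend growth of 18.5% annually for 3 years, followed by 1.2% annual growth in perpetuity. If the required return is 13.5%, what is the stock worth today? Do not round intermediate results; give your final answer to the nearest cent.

27.55

D_1 = 2.58330
D_2 = 3.06121
D_3 = 3.62753
Terminal value at year 3: TV = D_3×(1+g_2)/(r−g_2) = 3.67106/0.123 = 29.84606
P_0 = D_1/(1+r)^1 + D_2/(1+r)^2 + D_3/(1+r)^3 + TV/(1+r)^3
    = 2.27604 + 2.37630 + 2.48098 + 20.41265 = 27.54597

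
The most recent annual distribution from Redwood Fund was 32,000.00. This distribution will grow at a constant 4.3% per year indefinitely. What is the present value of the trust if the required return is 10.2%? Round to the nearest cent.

565694.92

D₁ = D₀ × (1 + g) = 32,000.00 × 1.043 = 33,376.0000
Growing perpetuity: P = D₁ / (r − g) = 33,376.0000 / (0.102 − 0.043) = 565,694.92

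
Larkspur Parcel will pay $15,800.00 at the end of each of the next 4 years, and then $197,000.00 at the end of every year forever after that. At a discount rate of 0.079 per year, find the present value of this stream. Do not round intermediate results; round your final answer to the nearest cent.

$1892175.19

PV of 4-year annuity: $15,800.00 × [1 − (1+0.079)^−4] / 0.079 = 52448.30021
Perpetuity value at year 4: $197,000.00 / 0.079 = 2493670.88608
PV of perpetuity: 2493670.88608 / (1+0.079)^4 = 1839726.88984
Total PV = 52448.30021 + 1839726.88984 = 1892175.19004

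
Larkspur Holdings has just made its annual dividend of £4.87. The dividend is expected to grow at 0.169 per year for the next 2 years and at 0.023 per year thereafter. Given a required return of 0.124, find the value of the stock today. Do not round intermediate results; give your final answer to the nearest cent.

D_1 = 5.69303
D_2 = 6.65515
Terminal value at year 2: TV = D_2×(1+g_2)/(r−g_2) = 6.80822/0.101 = 67.40812
P_0 = D_1/(1+r)^1 + D_2/(1+r)^2 + TV/(1+r)^2
    = 5.06497 + 5.26775 + 53.35555 = 63.68828

£63.69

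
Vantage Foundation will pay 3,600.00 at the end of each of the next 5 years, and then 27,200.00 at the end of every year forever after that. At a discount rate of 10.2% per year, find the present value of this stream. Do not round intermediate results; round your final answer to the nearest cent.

177659.32

PV of 5-year annuity: 3,600.00 × [1 − (1+0.102)^−5] / 0.102 = 13577.39142
Perpetuity value at year 5: 27,200.00 / 0.102 = 266666.66667
PV of perpetuity: 266666.66667 / (1+0.102)^5 = 164081.93149
Total PV = 13577.39142 + 164081.93149 = 177659.32291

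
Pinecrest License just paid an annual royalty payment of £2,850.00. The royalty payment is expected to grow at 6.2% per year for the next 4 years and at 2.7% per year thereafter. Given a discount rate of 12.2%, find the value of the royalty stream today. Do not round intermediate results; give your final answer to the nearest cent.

D_1 = 3026.70000
D_2 = 3214.35540
D_3 = 3413.64543
D_4 = 3625.29145
Terminal value at year 4: TV = D_4×(1+g_2)/(r−g_2) = 3723.17432/0.095 = 39191.30864
P_0 = D_1/(1+r)^1 + D_2/(1+r)^2 + D_3/(1+r)^3 + D_4/(1+r)^4 + TV/(1+r)^4
    = 2697.59358 + 2553.33724 + 2416.79514 + 2287.55476 + 24729.67094 = 34684.95167

£34684.95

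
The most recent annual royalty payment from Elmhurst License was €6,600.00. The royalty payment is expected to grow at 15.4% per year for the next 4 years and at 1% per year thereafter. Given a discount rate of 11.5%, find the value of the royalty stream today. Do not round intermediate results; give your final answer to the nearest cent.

€101635.69

D_1 = 7616.40000
D_2 = 8789.32560
D_3 = 10142.88174
D_4 = 11704.88553
Terminal value at year 4: TV = D_4×(1+g_2)/(r−g_2) = 11821.93439/0.105 = 112589.85130
P_0 = D_1/(1+r)^1 + D_2/(1+r)^2 + D_3/(1+r)^3 + D_4/(1+r)^4 + TV/(1+r)^4
    = 6830.85202 + 7069.77868 + 7317.06242 + 7572.99554 + 72845.00476 = 101635.69342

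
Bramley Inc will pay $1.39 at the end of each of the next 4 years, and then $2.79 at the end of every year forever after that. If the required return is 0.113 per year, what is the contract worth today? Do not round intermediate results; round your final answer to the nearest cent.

PV of 4-year annuity: $1.39 × [1 − (1+0.113)^−4] / 0.113 = 4.28492
Perpetuity value at year 4: $2.79 / 0.113 = 24.69027
PV of perpetuity: 24.69027 / (1+0.113)^4 = 16.08959
Total PV = 4.28492 + 16.08959 = 20.37452

$20.37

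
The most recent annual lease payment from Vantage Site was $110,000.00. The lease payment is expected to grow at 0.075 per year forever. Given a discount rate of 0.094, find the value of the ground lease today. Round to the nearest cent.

D₁ = D₀ × (1 + g) = $110,000.00 × 1.075 = $118,250.0000
Growing perpetuity: P = D₁ / (r − g) = $118,250.0000 / (0.094 − 0.075) = $6,223,684.21

$6223684.21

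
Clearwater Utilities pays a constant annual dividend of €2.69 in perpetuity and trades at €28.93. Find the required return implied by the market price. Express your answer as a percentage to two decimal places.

P = C/r ⇒ r = C/P = €2.69/€28.93 = 0.092983

9.30%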